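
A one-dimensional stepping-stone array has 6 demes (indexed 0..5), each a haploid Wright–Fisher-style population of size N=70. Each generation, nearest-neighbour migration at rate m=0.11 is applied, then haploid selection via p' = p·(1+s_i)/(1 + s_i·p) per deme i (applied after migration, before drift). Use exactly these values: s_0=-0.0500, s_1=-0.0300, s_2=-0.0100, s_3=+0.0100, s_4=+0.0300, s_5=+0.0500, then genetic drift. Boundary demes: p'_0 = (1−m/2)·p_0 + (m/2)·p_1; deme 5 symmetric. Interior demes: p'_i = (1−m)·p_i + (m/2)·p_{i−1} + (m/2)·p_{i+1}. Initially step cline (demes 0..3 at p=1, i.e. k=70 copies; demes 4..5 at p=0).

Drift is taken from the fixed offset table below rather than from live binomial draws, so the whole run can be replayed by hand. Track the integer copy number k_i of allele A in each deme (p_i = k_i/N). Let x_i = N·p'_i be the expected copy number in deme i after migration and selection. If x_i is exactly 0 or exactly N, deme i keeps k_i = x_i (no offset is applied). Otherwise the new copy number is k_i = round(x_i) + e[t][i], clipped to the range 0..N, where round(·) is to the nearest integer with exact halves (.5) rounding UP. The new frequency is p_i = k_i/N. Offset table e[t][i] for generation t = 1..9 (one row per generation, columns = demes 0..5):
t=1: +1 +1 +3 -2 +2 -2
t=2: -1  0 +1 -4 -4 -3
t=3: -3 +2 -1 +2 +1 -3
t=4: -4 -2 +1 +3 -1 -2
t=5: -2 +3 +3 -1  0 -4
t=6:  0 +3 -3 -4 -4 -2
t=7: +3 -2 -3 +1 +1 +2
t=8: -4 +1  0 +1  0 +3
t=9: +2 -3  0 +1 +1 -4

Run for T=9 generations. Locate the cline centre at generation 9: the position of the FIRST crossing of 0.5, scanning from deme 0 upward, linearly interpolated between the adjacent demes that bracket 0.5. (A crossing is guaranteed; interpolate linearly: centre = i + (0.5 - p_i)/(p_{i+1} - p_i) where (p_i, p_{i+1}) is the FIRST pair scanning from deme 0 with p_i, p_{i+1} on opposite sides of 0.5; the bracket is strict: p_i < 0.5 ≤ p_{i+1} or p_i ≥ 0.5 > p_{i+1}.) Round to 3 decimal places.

3.469

t=0: k=[70 70 70 70 0 0]
t=1: x=[70.0000 70.0000 70.0000 66.1860 3.9590 0.0000] k=[70 70 70 64 6 0]
t=2: x=[70.0000 70.0000 69.6667 61.2167 9.0913 0.3464] k=[70 70 70 57 5 0]
t=3: x=[70.0000 70.0000 69.2779 54.9728 7.7872 0.2887] k=[70 70 68 57 9 0]
t=4: x=[70.0000 69.8866 67.4807 55.0821 11.4248 0.5196] k=[70 68 68 58 10 0]
t=5: x=[69.8842 68.0532 67.4252 56.0216 12.3885 0.5773] k=[68 70 70 55 12 0]
t=6: x=[68.0133 69.8866 69.1668 53.5854 14.0337 0.6927] k=[68 70 66 50 10 0]
t=7: x=[68.0133 69.6598 65.2961 48.8272 11.9399 0.5773] k=[70 68 62 50 13 3]
t=8: x=[69.8842 67.7136 61.5960 48.7725 14.8275 3.7181] k=[66 69 62 50 15 7]
t=9: x=[65.9748 68.4032 61.6514 48.8820 16.8604 7.7707] k=[68 65 62 50 18 4]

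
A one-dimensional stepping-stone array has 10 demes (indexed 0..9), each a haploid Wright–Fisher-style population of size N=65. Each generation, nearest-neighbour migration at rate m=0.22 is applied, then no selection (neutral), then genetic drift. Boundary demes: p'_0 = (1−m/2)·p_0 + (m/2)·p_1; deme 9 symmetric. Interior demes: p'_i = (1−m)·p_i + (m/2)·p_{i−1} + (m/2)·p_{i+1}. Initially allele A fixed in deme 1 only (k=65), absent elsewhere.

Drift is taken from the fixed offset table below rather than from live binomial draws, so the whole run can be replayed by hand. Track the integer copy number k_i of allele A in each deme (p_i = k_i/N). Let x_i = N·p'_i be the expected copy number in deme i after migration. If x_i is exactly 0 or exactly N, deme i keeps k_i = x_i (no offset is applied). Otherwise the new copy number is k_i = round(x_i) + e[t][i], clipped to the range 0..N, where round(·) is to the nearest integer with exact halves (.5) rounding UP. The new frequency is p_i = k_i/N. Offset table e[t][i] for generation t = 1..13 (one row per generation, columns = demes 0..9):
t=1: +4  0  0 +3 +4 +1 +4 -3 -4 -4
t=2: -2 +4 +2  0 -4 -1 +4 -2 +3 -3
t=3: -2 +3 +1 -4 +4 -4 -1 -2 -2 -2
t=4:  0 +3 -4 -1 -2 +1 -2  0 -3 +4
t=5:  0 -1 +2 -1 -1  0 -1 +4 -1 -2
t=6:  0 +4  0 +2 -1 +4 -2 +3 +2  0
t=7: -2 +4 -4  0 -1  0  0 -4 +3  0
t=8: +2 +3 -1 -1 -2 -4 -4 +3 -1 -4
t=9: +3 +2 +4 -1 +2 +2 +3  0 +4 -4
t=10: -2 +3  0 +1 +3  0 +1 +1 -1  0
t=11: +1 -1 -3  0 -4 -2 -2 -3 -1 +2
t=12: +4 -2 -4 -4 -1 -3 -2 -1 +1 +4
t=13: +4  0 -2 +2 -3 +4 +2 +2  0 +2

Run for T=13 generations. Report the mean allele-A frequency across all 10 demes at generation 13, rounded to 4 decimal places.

t=0: k=[0 65 0 0 0 0 0 0 0 0]
t=1: x=[7.1500 50.7000 7.1500 0.0000 0.0000 0.0000 0.0000 0.0000 0.0000 0.0000] k=[11 51 7 0 0 0 0 0 0 0]
t=2: x=[15.4000 41.7600 11.0700 0.7700 0.0000 0.0000 0.0000 0.0000 0.0000 0.0000] k=[13 46 13 1 0 0 0 0 0 0]
t=3: x=[16.6300 38.7400 15.3100 2.2100 0.1100 0.0000 0.0000 0.0000 0.0000 0.0000] k=[15 42 16 0 4 0 0 0 0 0]
t=4: x=[17.9700 36.1700 17.1000 2.2000 3.1200 0.4400 0.0000 0.0000 0.0000 0.0000] k=[18 39 13 1 1 1 0 0 0 0]
t=5: x=[20.3100 33.8300 14.5400 2.3200 1.0000 0.8900 0.1100 0.0000 0.0000 0.0000] k=[20 33 17 1 0 1 0 0 0 0]
t=6: x=[21.4300 29.8100 17.0000 2.6500 0.2200 0.7800 0.1100 0.0000 0.0000 0.0000] k=[21 34 17 5 0 5 0 0 0 0]
t=7: x=[22.4300 30.7000 17.5500 5.7700 1.1000 3.9000 0.5500 0.0000 0.0000 0.0000] k=[20 35 14 6 0 4 1 0 0 0]
t=8: x=[21.6500 31.0400 15.4300 6.2200 1.1000 3.2300 1.2200 0.1100 0.0000 0.0000] k=[24 34 14 5 0 0 0 3 0 0]
t=9: x=[25.1000 30.7000 15.2100 5.4400 0.5500 0.0000 0.3300 2.3400 0.3300 0.0000] k=[28 33 19 4 3 0 3 2 4 0]
t=10: x=[28.5500 30.9100 18.8900 5.5400 2.7800 0.6600 2.5600 2.3300 3.3400 0.4400] k=[27 34 19 7 6 1 4 3 2 0]
t=11: x=[27.7700 31.5800 19.3300 8.2100 5.5600 1.8800 3.5600 3.0000 1.8900 0.2200] k=[29 31 16 8 2 0 2 0 1 2]
t=12: x=[29.2200 29.1300 16.7700 8.2200 2.4400 0.4400 1.5600 0.3300 1.0000 1.8900] k=[33 27 13 4 1 0 0 0 2 6]
t=13: x=[32.3400 26.1200 13.5500 4.6600 1.2200 0.1100 0.0000 0.2200 2.2200 5.5600] k=[36 26 12 7 0 4 0 2 2 8]

0.1492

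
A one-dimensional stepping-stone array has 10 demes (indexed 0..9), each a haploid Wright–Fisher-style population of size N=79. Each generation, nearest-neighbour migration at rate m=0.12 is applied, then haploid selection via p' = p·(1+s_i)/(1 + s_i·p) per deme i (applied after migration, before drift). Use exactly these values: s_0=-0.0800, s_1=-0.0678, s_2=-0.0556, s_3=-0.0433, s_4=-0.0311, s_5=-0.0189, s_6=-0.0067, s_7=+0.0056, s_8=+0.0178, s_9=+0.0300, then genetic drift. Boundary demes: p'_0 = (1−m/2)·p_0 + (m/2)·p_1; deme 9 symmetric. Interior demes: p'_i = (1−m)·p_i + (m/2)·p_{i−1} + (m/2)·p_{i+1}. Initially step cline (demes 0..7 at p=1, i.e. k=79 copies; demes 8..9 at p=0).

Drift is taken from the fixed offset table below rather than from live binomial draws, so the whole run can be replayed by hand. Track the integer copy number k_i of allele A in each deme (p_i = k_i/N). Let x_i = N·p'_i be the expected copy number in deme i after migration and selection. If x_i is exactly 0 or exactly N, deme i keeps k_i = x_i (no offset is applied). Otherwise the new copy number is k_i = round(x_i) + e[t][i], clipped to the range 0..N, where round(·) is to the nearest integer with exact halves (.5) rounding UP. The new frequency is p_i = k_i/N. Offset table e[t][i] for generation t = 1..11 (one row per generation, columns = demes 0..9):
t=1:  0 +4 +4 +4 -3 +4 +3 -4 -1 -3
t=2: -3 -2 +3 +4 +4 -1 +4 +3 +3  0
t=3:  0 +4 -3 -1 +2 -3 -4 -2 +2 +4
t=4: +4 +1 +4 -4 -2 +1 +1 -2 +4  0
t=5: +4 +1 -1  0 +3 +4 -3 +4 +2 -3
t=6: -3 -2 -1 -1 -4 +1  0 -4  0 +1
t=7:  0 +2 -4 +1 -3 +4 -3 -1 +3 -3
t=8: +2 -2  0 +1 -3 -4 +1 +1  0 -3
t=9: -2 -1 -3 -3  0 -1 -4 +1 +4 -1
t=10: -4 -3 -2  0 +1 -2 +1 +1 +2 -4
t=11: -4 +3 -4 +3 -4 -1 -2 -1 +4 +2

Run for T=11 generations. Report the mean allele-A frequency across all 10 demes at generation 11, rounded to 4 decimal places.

t=0: k=[79 79 79 79 79 79 79 79 0 0]
t=1: x=[79.0000 79.0000 79.0000 79.0000 79.0000 79.0000 79.0000 74.2848 4.8192 0.0000] k=[79 79 79 79 79 79 79 70 4 0]
t=2: x=[79.0000 79.0000 79.0000 79.0000 79.0000 79.0000 78.4564 66.6383 7.8438 0.2472] k=[79 79 79 79 79 79 79 70 11 0]
t=3: x=[79.0000 79.0000 79.0000 79.0000 79.0000 79.0000 78.4564 67.0567 14.0830 0.6796] k=[79 79 79 79 79 79 74 65 16 5]
t=4: x=[79.0000 79.0000 79.0000 79.0000 79.0000 78.6942 73.7270 62.6725 18.5291 5.8173] k=[79 79 79 79 79 79 75 61 23 6]
t=5: x=[79.0000 79.0000 79.0000 79.0000 79.0000 78.7554 74.3708 59.6417 24.5576 7.2114] k=[79 79 79 79 79 79 71 64 27 4]
t=6: x=[79.0000 79.0000 79.0000 79.0000 79.0000 78.5108 71.0119 62.2737 28.1589 5.5301] k=[79 79 79 79 79 79 71 58 28 7]
t=7: x=[79.0000 79.0000 79.0000 79.0000 79.0000 78.5108 70.6499 57.0686 28.8624 8.4812] k=[79 79 79 79 79 79 68 56 32 5]
t=8: x=[79.0000 79.0000 79.0000 79.0000 79.0000 78.3274 67.8759 55.3726 32.1559 6.8015] k=[79 79 79 79 79 74 69 56 32 4]
t=9: x=[79.0000 79.0000 79.0000 79.0000 78.6904 73.9099 68.4587 55.4325 32.0956 5.8378] k=[79 79 79 79 79 73 64 56 36 5]
t=10: x=[79.0000 79.0000 79.0000 79.0000 78.6285 72.7104 63.9784 55.3726 35.6849 7.0474] k=[79 79 79 79 79 71 65 56 38 3]
t=11: x=[79.0000 79.0000 79.0000 79.0000 78.5047 70.9836 64.7416 55.5522 37.3272 5.2428] k=[79 79 79 79 75 70 63 55 41 7]

0.7937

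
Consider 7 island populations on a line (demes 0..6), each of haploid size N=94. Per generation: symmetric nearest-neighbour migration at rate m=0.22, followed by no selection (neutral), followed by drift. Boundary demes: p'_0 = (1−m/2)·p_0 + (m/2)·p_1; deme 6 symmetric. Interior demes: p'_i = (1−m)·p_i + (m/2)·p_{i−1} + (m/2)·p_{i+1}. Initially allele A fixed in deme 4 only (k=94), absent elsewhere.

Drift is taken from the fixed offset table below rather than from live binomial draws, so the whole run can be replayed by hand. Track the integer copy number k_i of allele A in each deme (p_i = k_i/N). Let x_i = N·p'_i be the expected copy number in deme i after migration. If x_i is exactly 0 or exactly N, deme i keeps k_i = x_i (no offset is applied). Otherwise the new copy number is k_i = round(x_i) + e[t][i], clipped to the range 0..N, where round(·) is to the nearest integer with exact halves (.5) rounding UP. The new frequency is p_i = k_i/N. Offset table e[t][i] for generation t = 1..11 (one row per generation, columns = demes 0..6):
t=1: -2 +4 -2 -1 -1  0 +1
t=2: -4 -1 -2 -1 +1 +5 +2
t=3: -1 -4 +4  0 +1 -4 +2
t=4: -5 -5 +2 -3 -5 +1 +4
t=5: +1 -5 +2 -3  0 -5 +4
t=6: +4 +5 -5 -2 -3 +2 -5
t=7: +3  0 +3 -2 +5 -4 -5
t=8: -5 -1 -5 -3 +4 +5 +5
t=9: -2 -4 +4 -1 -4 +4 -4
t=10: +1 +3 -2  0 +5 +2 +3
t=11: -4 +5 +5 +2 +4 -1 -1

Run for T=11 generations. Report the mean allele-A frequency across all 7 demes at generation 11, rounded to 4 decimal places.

0.1657

t=0: k=[0 0 0 0 94 0 0]
t=1: x=[0.0000 0.0000 0.0000 10.3400 73.3200 10.3400 0.0000] k=[0 0 0 9 72 10 0]
t=2: x=[0.0000 0.0000 0.9900 14.9400 58.2500 15.7200 1.1000] k=[0 0 0 14 59 21 3]
t=3: x=[0.0000 0.0000 1.5400 17.4100 49.8700 23.2000 4.9800] k=[0 0 6 17 51 19 7]
t=4: x=[0.0000 0.6600 6.5500 19.5300 43.7400 21.2000 8.3200] k=[0 0 9 17 39 22 12]
t=5: x=[0.0000 0.9900 8.8900 18.5400 34.7100 22.7700 13.1000] k=[0 0 11 16 35 18 17]
t=6: x=[0.0000 1.2100 10.3400 17.5400 31.0400 19.7600 17.1100] k=[0 6 5 16 28 22 12]
t=7: x=[0.6600 5.2300 6.3200 16.1100 26.0200 21.5600 13.1000] k=[4 5 9 14 31 18 8]
t=8: x=[4.1100 5.3300 9.1100 15.3200 27.7000 18.3300 9.1000] k=[0 4 4 12 32 23 14]
t=9: x=[0.4400 3.5600 4.8800 13.3200 28.8100 23.0000 14.9900] k=[0 0 9 12 25 27 11]
t=10: x=[0.0000 0.9900 8.3400 13.1000 23.7900 25.0200 12.7600] k=[0 4 6 13 29 27 16]
t=11: x=[0.4400 3.7800 6.5500 13.9900 27.0200 26.0100 17.2100] k=[0 9 12 16 31 25 16]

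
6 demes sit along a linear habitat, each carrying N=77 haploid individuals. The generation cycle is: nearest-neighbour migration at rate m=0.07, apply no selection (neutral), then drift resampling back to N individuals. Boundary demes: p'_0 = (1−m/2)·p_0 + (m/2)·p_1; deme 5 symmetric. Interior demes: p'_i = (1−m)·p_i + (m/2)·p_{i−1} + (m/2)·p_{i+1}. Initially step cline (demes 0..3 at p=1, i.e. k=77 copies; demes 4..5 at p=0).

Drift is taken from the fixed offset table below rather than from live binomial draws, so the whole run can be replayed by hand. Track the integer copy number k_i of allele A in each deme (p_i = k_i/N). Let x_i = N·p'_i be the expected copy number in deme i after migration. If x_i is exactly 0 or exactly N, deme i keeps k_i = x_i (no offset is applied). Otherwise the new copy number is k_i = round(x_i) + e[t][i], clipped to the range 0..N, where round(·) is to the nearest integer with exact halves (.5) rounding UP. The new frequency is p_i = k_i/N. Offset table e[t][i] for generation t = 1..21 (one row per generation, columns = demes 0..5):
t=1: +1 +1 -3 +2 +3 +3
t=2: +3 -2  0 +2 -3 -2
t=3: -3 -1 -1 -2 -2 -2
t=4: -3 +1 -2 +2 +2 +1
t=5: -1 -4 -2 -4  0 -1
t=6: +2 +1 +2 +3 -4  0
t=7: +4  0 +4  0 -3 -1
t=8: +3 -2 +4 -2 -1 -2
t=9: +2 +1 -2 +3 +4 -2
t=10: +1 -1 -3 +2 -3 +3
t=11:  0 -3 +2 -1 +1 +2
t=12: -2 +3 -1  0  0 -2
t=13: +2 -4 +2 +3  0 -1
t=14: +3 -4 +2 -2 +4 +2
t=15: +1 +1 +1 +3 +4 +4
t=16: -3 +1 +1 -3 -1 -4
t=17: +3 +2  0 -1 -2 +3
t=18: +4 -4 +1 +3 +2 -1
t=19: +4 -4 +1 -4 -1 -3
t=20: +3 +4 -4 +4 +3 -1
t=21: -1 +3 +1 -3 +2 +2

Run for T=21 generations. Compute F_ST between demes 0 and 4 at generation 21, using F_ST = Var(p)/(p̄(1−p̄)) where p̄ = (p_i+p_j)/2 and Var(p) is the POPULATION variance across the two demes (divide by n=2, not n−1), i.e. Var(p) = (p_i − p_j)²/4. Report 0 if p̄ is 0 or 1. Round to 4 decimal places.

t=0: k=[77 77 77 77 0 0]
t=1: x=[77.0000 77.0000 77.0000 74.3050 2.6950 0.0000] k=[77 77 77 76 6 0]
t=2: x=[77.0000 77.0000 76.9650 73.5850 8.2400 0.2100] k=[77 77 77 76 5 0]
t=3: x=[77.0000 77.0000 76.9650 73.5500 7.3100 0.1750] k=[77 77 76 72 5 0]
t=4: x=[77.0000 76.9650 75.8950 69.7950 7.1700 0.1750] k=[77 77 74 72 9 1]
t=5: x=[77.0000 76.8950 74.0350 69.8650 10.9250 1.2800] k=[77 73 72 66 11 0]
t=6: x=[76.8600 73.1050 71.8250 64.2850 12.5400 0.3850] k=[77 74 74 67 9 0]
t=7: x=[76.8950 74.1050 73.7550 65.2150 10.7150 0.3150] k=[77 74 77 65 8 0]
t=8: x=[76.8950 74.2100 76.4750 63.4250 9.7150 0.2800] k=[77 72 77 61 9 0]
t=9: x=[76.8250 72.3500 76.2650 59.7400 10.5050 0.3150] k=[77 73 74 63 15 0]
t=10: x=[76.8600 73.1750 73.5800 61.7050 16.1550 0.5250] k=[77 72 71 64 13 4]
t=11: x=[76.8250 72.1400 70.7900 62.4600 14.4700 4.3150] k=[77 69 73 61 15 6]
t=12: x=[76.7200 69.4200 72.4400 59.8100 16.2950 6.3150] k=[75 72 71 60 16 4]
t=13: x=[74.8950 72.0700 70.6500 58.8450 17.1200 4.4200] k=[77 68 73 62 17 3]
t=14: x=[76.6850 68.4900 72.4400 60.8100 18.0850 3.4900] k=[77 64 74 59 22 5]
t=15: x=[76.5450 64.8050 73.1250 58.2300 22.7000 5.5950] k=[77 66 74 61 27 10]
t=16: x=[76.6150 66.6650 73.2650 60.2650 27.5950 10.5950] k=[74 68 74 57 27 7]
t=17: x=[73.7900 68.4200 73.1950 56.5450 27.3500 7.7000] k=[77 70 73 56 25 11]
t=18: x=[76.7550 70.3500 72.3000 55.5100 25.5950 11.4900] k=[77 66 73 59 28 10]
t=19: x=[76.6150 66.6300 72.2650 58.4050 28.4550 10.6300] k=[77 63 73 54 27 8]
t=20: x=[76.5100 63.8400 71.9850 53.7200 27.2800 8.6650] k=[77 68 68 58 30 8]
t=21: x=[76.6850 68.3150 67.6500 57.3700 30.2100 8.7700] k=[76 71 69 54 32 11]

0.3897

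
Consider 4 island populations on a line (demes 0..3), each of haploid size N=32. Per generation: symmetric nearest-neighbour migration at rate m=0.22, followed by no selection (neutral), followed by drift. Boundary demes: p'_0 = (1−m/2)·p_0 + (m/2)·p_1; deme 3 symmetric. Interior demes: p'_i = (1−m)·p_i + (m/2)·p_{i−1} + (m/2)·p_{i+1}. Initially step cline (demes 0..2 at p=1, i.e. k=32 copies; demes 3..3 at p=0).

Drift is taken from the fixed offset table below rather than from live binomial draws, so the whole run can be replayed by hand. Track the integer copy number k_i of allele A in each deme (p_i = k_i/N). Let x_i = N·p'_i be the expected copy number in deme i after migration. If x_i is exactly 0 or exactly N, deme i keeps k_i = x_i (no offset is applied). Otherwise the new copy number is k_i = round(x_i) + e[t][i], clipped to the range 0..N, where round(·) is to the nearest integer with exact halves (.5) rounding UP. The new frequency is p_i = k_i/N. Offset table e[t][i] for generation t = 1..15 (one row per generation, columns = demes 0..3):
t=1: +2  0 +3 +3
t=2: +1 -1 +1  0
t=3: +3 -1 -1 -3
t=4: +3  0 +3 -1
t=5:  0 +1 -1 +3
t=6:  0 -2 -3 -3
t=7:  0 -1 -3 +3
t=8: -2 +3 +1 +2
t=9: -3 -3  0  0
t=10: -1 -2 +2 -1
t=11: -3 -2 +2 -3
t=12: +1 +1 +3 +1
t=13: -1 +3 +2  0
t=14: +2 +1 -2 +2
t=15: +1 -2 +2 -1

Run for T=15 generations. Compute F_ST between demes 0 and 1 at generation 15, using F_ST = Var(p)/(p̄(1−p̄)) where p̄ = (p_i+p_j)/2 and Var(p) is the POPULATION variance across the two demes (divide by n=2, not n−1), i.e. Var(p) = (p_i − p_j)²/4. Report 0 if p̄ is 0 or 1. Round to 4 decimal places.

t=0: k=[32 32 32 0]
t=1: x=[32.0000 32.0000 28.4800 3.5200] k=[32 32 31 7]
t=2: x=[32.0000 31.8900 28.4700 9.6400] k=[32 31 29 10]
t=3: x=[31.8900 30.8900 27.1300 12.0900] k=[32 30 26 9]
t=4: x=[31.7800 29.7800 24.5700 10.8700] k=[32 30 28 10]
t=5: x=[31.7800 30.0000 26.2400 11.9800] k=[32 31 25 15]
t=6: x=[31.8900 30.4500 24.5600 16.1000] k=[32 28 22 13]
t=7: x=[31.5600 27.7800 21.6700 13.9900] k=[32 27 19 17]
t=8: x=[31.4500 26.6700 19.6600 17.2200] k=[29 30 21 19]
t=9: x=[29.1100 28.9000 21.7700 19.2200] k=[26 26 22 19]
t=10: x=[26.0000 25.5600 22.1100 19.3300] k=[25 24 24 18]
t=11: x=[24.8900 24.1100 23.3400 18.6600] k=[22 22 25 16]
t=12: x=[22.0000 22.3300 23.6800 16.9900] k=[23 23 27 18]
t=13: x=[23.0000 23.4400 25.5700 18.9900] k=[22 26 28 19]
t=14: x=[22.4400 25.7800 26.7900 19.9900] k=[24 27 25 22]
t=15: x=[24.3300 26.4500 24.8900 22.3300] k=[25 24 27 21]

0.0014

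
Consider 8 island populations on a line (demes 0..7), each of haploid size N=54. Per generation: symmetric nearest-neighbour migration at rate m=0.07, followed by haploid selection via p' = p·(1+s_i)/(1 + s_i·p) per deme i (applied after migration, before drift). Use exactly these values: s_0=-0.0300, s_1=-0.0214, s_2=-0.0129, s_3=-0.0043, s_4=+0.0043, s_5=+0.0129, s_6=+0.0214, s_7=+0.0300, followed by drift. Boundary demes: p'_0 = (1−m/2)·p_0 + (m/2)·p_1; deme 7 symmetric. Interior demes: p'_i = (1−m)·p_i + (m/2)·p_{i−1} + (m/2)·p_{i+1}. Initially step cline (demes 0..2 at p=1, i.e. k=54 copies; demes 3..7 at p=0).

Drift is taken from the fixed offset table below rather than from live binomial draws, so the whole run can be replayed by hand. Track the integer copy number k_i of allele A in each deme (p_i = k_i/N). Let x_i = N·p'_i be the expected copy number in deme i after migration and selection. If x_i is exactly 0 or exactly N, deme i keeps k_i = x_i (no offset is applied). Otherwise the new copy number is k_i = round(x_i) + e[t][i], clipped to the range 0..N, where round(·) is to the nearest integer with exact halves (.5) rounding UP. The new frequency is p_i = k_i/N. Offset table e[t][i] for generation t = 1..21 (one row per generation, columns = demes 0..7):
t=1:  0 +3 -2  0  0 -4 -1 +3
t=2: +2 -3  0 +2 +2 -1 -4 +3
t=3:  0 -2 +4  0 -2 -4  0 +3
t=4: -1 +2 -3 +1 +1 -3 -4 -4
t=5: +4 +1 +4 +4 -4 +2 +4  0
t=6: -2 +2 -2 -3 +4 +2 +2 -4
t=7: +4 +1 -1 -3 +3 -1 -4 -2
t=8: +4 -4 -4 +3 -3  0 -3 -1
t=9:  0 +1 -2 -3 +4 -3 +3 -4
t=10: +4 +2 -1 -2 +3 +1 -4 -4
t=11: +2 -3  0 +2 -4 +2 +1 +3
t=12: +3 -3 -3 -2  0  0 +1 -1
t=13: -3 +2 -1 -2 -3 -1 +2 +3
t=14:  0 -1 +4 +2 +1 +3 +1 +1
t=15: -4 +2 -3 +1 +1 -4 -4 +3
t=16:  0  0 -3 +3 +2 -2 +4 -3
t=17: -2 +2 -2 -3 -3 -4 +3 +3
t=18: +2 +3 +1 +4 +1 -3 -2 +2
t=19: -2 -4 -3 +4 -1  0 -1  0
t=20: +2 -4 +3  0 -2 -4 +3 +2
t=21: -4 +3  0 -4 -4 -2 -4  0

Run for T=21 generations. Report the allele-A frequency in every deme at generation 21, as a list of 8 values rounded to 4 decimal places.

t=0: k=[54 54 54 0 0 0 0 0]
t=1: x=[54.0000 54.0000 52.0862 1.8822 0.0000 0.0000 0.0000 0.0000] k=[54 54 50 2 0 0 0 0]
t=2: x=[54.0000 53.8569 48.3951 3.5955 0.0703 0.0000 0.0000 0.0000] k=[54 51 48 6 2 0 0 0]
t=3: x=[53.8918 50.9381 46.5520 7.3027 2.0786 0.0709 0.0000 0.0000] k=[54 49 51 7 0 0 0 0]
t=4: x=[53.8196 49.1504 49.3350 8.2648 0.2460 0.0000 0.0000 0.0000] k=[53 51 46 9 1 0 0 0]
t=5: x=[52.8976 50.8311 44.7812 9.9799 1.2502 0.0355 0.0000 0.0000] k=[54 52 49 14 0 2 0 0]
t=6: x=[53.9278 51.9222 47.8092 14.6889 0.5624 1.8832 0.0715 0.0000] k=[52 54 46 12 5 4 2 0]
t=7: x=[52.0125 53.6424 44.9930 12.9026 5.2302 4.0123 2.0412 0.0721] k=[54 54 44 10 8 3 0 0]
t=8: x=[54.0000 53.6424 43.0471 11.0820 7.9240 3.1073 0.1072 0.0000] k=[54 50 39 14 5 3 0 0]
t=9: x=[53.8557 49.6696 38.3662 14.5142 5.2654 3.0011 0.1072 0.0000] k=[54 51 36 12 9 0 3 0]
t=10: x=[53.8918 50.5100 35.5275 12.6931 8.8216 0.4254 2.8466 0.1081] k=[54 53 35 11 12 1 0 0]
t=11: x=[53.9639 52.3712 34.6290 11.8351 11.6191 1.3670 0.0357 0.0000] k=[54 49 35 14 8 3 1 0]
t=12: x=[53.8196 48.5804 34.5939 14.4793 8.0644 3.1427 1.0567 0.0360] k=[54 46 32 12 8 3 2 0]
t=13: x=[53.7114 45.6383 31.6200 12.5185 7.9942 3.1781 2.0055 0.0721] k=[51 48 31 11 5 2 4 3]
t=14: x=[50.8047 47.3855 30.7232 11.4511 5.1249 2.2019 3.9722 3.1208] k=[51 46 35 13 6 5 5 4]
t=15: x=[50.7327 45.6383 34.4534 13.4814 6.2336 5.0938 5.0613 4.1468] k=[47 48 31 14 7 1 1 7]
t=16: x=[46.8481 47.2432 30.8284 14.3046 7.0613 1.2253 1.2353 6.9674] k=[47 47 28 17 9 0 5 4]
t=17: x=[46.8123 46.1916 28.1051 17.0547 8.9971 0.4963 4.8832 4.1468] k=[45 48 26 14 6 0 8 7]
t=18: x=[44.8764 46.9942 26.1748 14.0951 6.0932 0.4963 7.8256 7.2178] k=[47 50 27 18 7 0 6 9]
t=19: x=[46.9197 48.9926 27.3148 17.8784 7.1666 0.4608 6.0071 9.1168] k=[45 45 24 22 6 0 5 9]
t=20: x=[44.7692 44.0912 24.4911 21.4543 6.3741 0.3899 5.0613 9.0811] k=[47 40 27 21 4 0 8 11]
t=21: x=[46.5618 39.5623 27.0697 20.5601 4.4726 0.4254 7.9677 11.1543] k=[43 43 27 17 0 0 4 11]

[0.7963, 0.7963, 0.5000, 0.3148, 0.0000, 0.0000, 0.0741, 0.2037]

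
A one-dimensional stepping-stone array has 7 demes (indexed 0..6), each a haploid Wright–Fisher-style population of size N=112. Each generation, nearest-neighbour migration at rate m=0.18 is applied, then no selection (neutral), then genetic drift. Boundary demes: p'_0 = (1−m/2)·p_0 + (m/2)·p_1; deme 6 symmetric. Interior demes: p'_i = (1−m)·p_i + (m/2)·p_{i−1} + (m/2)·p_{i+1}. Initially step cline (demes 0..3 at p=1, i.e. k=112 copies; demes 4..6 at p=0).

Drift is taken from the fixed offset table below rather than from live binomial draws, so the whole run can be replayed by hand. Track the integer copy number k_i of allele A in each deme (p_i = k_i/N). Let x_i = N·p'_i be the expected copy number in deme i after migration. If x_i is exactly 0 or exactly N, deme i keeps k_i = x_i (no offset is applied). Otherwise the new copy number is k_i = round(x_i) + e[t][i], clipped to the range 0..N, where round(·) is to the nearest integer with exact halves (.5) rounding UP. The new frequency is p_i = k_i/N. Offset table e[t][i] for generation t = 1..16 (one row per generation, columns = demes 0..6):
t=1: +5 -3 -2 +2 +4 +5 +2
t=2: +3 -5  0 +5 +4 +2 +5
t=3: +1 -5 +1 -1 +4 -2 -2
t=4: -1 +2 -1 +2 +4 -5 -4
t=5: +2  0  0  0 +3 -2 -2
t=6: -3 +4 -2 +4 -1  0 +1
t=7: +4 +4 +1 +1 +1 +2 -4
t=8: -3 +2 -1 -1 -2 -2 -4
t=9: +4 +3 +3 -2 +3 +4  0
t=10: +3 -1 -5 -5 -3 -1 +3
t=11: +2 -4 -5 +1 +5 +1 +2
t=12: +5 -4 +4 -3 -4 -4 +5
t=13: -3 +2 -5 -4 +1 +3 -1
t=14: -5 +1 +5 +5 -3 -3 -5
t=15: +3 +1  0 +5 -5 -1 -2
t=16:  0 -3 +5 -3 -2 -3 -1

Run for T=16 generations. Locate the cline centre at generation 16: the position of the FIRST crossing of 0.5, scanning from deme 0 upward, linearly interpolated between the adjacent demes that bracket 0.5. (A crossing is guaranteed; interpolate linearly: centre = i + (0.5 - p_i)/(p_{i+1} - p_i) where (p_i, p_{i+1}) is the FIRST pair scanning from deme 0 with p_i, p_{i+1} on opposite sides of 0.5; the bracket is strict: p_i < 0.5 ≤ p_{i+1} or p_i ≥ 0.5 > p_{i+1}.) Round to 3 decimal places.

t=0: k=[112 112 112 112 0 0 0]
t=1: x=[112.0000 112.0000 112.0000 101.9200 10.0800 0.0000 0.0000] k=[112 112 112 104 14 0 0]
t=2: x=[112.0000 112.0000 111.2800 96.6200 20.8400 1.2600 0.0000] k=[112 112 111 102 25 3 0]
t=3: x=[112.0000 111.9100 110.2800 95.8800 29.9500 4.7100 0.2700] k=[112 107 111 95 34 3 0]
t=4: x=[111.5500 107.8100 109.2000 90.9500 36.7000 5.5200 0.2700] k=[111 110 108 93 41 1 0]
t=5: x=[110.9100 109.9100 106.8300 89.6700 42.0800 4.5100 0.0900] k=[112 110 107 90 45 3 0]
t=6: x=[111.8200 109.9100 105.7400 87.4800 45.2700 6.5100 0.2700] k=[109 112 104 91 44 7 1]
t=7: x=[109.2700 111.0100 103.5500 87.9400 44.9000 9.7900 1.5400] k=[112 112 105 89 46 12 0]
t=8: x=[112.0000 111.3700 104.1900 86.5700 46.8100 13.9800 1.0800] k=[112 112 103 86 45 12 0]
t=9: x=[112.0000 111.1900 102.2800 83.8400 45.7200 13.8900 1.0800] k=[112 112 105 82 49 18 1]
t=10: x=[112.0000 111.3700 103.5600 81.1000 49.1800 19.2600 2.5300] k=[112 110 99 76 46 18 6]
t=11: x=[111.8200 109.1900 97.9200 75.3700 46.1800 19.4400 7.0800] k=[112 105 93 76 51 20 9]
t=12: x=[111.3700 104.5500 92.5500 75.2800 50.4600 21.8000 9.9900] k=[112 101 97 72 46 18 15]
t=13: x=[111.0100 101.6300 95.1100 71.9100 45.8200 20.2500 15.2700] k=[108 104 90 68 47 23 14]
t=14: x=[107.6400 103.1000 89.2800 68.0900 46.7300 24.3500 14.8100] k=[103 104 94 73 44 21 10]
t=15: x=[103.0900 103.0100 93.0100 72.2800 44.5400 22.0800 10.9900] k=[106 104 93 77 40 21 9]
t=16: x=[105.8200 103.1900 92.5500 75.1100 41.6200 21.6300 10.0800] k=[106 100 98 72 40 19 9]

3.500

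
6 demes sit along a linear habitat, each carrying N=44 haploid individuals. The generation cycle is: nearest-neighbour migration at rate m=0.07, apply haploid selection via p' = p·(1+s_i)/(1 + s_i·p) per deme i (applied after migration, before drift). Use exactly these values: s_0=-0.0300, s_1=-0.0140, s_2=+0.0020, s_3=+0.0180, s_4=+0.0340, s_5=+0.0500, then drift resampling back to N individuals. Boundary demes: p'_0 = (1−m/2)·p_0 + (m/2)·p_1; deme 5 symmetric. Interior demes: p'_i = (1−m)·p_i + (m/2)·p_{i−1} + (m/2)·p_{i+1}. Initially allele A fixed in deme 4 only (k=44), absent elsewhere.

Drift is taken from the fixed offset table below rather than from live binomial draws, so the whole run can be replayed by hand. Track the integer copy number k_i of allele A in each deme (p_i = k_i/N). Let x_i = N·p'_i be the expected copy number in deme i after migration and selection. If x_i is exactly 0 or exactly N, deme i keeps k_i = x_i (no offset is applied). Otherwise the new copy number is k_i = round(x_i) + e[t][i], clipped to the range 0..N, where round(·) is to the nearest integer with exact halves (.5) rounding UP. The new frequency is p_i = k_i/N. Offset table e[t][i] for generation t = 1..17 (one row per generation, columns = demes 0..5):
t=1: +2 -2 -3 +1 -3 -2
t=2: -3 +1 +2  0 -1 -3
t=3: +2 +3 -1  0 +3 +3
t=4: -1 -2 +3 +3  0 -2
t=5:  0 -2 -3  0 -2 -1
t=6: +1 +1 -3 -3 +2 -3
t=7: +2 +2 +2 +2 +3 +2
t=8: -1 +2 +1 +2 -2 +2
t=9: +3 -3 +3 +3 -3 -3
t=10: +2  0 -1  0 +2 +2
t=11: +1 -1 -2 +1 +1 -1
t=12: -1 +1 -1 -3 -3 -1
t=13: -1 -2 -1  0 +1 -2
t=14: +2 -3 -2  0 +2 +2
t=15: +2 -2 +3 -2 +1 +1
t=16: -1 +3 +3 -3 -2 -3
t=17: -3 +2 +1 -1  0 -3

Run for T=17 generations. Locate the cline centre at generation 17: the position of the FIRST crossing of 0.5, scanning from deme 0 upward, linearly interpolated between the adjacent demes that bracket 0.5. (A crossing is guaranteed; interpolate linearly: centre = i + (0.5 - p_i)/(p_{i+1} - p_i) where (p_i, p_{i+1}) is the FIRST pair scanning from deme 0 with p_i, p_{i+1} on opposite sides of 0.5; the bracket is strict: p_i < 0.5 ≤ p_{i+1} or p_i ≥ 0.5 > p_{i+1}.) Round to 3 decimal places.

t=0: k=[0 0 0 0 44 0]
t=1: x=[0.0000 0.0000 0.0000 1.5667 41.0144 1.6142] k=[0 0 0 3 38 0]
t=2: x=[0.0000 0.0000 0.1052 4.1871 35.6731 1.3944] k=[0 0 2 4 35 0]
t=3: x=[0.0000 0.0690 2.0038 5.0948 32.9687 1.2845] k=[0 3 1 5 36 4]
t=4: x=[0.1019 2.7880 1.2124 6.0373 34.0547 5.3449] k=[0 1 4 9 34 3]
t=5: x=[0.0340 1.0554 4.0774 9.8356 32.3290 4.2694] k=[0 0 1 10 30 3]
t=6: x=[0.0000 0.0345 1.2825 10.5272 28.6904 4.1238] k=[0 1 0 8 31 1]
t=7: x=[0.0340 0.9173 0.3156 8.6483 29.4722 2.1475] k=[2 3 2 11 32 4]
t=8: x=[1.9767 2.8917 2.3544 11.5715 30.5986 5.1996] k=[1 5 3 14 29 7]
t=9: x=[1.1067 4.7301 3.4614 14.3117 28.0465 8.0871] k=[4 2 6 17 25 5]
t=10: x=[3.8223 2.1806 6.2557 17.0811 24.3841 5.9465] k=[6 2 5 17 26 8]
t=11: x=[5.7070 2.2152 5.3243 17.0811 25.4148 8.9735] k=[7 1 3 18 26 8]
t=12: x=[6.6169 1.2626 3.4614 17.9443 25.4496 8.9735] k=[6 2 2 15 22 8]
t=13: x=[5.7070 2.1115 2.4596 14.9657 21.6325 8.8293] k=[5 0 1 15 23 7]
t=14: x=[4.6957 0.2071 1.4578 14.9657 22.5277 7.8704] k=[7 0 0 15 25 10]
t=15: x=[6.5827 0.2416 0.5260 15.0009 24.4887 10.9206] k=[9 0 4 13 25 12]
t=16: x=[8.4746 0.4487 4.1826 13.2697 24.4887 12.8952] k=[7 3 7 10 22 10]
t=17: x=[6.6855 3.2375 6.9767 10.4565 21.5274 10.8130] k=[4 5 8 9 22 8]

4.000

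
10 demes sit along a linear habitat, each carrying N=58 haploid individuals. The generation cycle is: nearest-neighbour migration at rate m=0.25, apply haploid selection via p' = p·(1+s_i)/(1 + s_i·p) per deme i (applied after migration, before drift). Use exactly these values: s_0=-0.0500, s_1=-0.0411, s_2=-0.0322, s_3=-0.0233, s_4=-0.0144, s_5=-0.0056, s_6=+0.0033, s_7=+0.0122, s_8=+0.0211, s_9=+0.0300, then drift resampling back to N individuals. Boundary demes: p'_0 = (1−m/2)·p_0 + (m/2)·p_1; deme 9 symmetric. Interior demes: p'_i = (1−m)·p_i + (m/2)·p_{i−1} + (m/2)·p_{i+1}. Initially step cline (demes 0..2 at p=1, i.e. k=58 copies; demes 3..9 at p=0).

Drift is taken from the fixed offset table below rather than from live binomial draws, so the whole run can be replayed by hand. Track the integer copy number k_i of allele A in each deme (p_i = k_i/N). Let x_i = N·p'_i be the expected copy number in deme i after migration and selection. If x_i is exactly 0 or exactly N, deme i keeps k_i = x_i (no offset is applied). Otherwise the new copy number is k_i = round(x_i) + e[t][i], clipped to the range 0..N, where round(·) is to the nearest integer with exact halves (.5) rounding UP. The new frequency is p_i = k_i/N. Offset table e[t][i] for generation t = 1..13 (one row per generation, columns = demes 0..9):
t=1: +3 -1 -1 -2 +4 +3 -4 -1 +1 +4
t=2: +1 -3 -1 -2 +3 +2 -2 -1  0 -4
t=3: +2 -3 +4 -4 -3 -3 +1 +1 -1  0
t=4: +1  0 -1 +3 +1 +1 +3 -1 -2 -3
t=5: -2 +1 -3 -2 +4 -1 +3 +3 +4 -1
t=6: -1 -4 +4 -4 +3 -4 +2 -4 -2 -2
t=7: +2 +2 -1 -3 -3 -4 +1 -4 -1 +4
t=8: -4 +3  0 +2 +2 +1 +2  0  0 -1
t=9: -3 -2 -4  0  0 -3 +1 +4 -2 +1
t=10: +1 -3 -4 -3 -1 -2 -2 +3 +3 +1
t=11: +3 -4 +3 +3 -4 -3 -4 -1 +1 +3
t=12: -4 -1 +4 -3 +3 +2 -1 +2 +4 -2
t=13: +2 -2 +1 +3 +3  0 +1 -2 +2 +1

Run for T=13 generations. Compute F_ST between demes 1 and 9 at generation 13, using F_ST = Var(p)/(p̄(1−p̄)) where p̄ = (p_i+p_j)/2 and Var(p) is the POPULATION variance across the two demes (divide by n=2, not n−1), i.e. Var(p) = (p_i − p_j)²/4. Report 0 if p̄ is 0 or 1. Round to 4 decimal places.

t=0: k=[58 58 58 0 0 0 0 0 0 0]
t=1: x=[58.0000 58.0000 50.5398 7.1018 0.0000 0.0000 0.0000 0.0000 0.0000 0.0000] k=[58 58 50 5 0 0 0 0 0 0]
t=2: x=[58.0000 56.9579 45.0487 9.8064 0.6161 0.0000 0.0000 0.0000 0.0000 0.0000] k=[58 54 44 8 4 0 0 0 0 0]
t=3: x=[57.4739 53.0637 40.3507 11.7772 3.9463 0.4972 0.0000 0.0000 0.0000 0.0000] k=[58 50 44 8 1 0 0 0 0 0]
t=4: x=[56.9483 49.9638 39.8443 11.4074 1.7255 0.1243 0.0000 0.0000 0.0000 0.0000] k=[58 50 39 14 3 1 0 0 0 0]
t=5: x=[56.9483 49.3198 36.8118 15.4810 4.0698 1.1188 0.1254 0.0000 0.0000 0.0000] k=[55 50 34 13 8 0 3 0 0 0]
t=6: x=[54.1967 48.2904 32.9101 14.7393 7.5295 1.3675 2.2571 0.3795 0.0000 0.0000] k=[53 44 37 11 11 0 4 0 0 0]
t=7: x=[51.5883 43.8049 34.1669 13.9981 9.5091 1.8648 3.0094 0.5060 0.0000 0.0000] k=[54 46 33 11 7 0 4 0 0 0]
t=8: x=[52.7606 44.9556 31.4044 13.0105 6.5404 1.3675 3.0094 0.5060 0.0000 0.0000] k=[49 48 31 15 9 2 5 1 0 0]
t=9: x=[48.4736 45.5957 30.6524 15.9757 8.7665 3.2328 4.1376 1.3914 0.1276 0.0000] k=[45 44 27 16 9 0 5 5 0 0]
t=10: x=[44.3468 41.5092 27.2767 16.2231 8.6428 1.7405 4.3883 4.4243 0.6380 0.0000] k=[45 39 23 13 8 0 2 7 4 0]
t=11: x=[43.7047 37.1934 23.2924 13.3808 7.5295 1.2432 2.3825 6.0655 3.9512 0.5149] k=[47 33 26 16 4 0 0 5 5 4]
t=12: x=[44.7325 33.2816 25.1578 15.4810 4.9341 0.4972 0.6270 4.4243 4.9690 4.2397] k=[41 32 29 12 8 2 0 6 9 2]
t=13: x=[39.2298 32.1501 26.7777 13.3808 7.6531 2.4866 1.0032 5.6869 7.8913 2.9569] k=[41 30 28 16 11 2 2 4 10 4]

0.2425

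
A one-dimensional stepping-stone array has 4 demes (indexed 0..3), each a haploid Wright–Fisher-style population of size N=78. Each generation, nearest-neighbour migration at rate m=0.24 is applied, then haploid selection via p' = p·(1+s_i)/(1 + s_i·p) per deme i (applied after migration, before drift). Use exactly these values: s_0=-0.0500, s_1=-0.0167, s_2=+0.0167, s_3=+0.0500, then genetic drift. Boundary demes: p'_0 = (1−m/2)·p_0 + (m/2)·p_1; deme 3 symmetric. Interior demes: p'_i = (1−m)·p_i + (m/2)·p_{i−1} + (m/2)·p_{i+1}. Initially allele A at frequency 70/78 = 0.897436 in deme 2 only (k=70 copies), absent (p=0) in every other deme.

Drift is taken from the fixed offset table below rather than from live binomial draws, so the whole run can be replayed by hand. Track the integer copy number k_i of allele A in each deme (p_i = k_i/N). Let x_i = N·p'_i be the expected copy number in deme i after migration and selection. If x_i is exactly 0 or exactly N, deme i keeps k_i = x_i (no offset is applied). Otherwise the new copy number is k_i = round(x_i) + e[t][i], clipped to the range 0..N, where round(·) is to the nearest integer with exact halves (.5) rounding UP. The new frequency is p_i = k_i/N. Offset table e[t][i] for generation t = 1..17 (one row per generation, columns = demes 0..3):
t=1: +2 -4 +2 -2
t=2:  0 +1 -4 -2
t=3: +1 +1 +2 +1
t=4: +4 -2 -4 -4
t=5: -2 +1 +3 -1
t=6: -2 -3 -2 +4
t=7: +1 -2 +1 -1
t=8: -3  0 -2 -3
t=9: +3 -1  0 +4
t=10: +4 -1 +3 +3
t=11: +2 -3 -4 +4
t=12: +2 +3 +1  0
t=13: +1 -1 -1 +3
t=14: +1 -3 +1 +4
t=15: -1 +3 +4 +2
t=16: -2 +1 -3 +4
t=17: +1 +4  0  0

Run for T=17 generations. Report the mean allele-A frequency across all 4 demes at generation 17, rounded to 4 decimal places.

t=0: k=[0 0 70 0]
t=1: x=[0.0000 8.2746 53.4793 8.7728] k=[0 4 55 7]
t=2: x=[0.4561 9.4986 43.4391 13.2893] k=[0 10 39 11]
t=3: x=[1.1409 12.1068 32.4735 14.9405] k=[2 13 34 16]
t=4: x=[3.1607 14.0054 29.6237 18.8486] k=[7 12 26 15]
t=5: x=[7.2553 12.8977 23.2695 16.9586] k=[5 14 26 16]
t=6: x=[5.7986 14.1637 23.6319 17.8630] k=[4 11 22 22]
t=7: x=[4.6123 11.3161 20.9327 22.7788] k=[6 9 22 22]
t=8: x=[6.0667 10.0516 20.6908 22.7788] k=[3 10 19 20]
t=9: x=[3.6570 10.0911 18.2707 20.6113] k=[7 9 18 25]
t=10: x=[6.9101 9.6961 17.9882 24.9811] k=[11 9 21 28]
t=11: x=[10.2930 10.5257 20.6505 28.0300] k=[12 8 17 32]
t=12: x=[11.0254 9.4196 17.9478 31.1078] k=[13 12 19 31]
t=13: x=[12.3379 12.7790 19.8440 30.4608] k=[13 12 19 33]
t=14: x=[12.3379 12.7790 20.0860 32.2387] k=[13 10 21 36]
t=15: x=[12.1061 11.5137 21.7387 35.1396] k=[11 15 26 37]
t=16: x=[10.9869 15.6285 26.2879 36.6263] k=[9 17 23 41]
t=17: x=[9.5228 16.5395 24.7188 39.7913] k=[11 21 25 40]

0.3109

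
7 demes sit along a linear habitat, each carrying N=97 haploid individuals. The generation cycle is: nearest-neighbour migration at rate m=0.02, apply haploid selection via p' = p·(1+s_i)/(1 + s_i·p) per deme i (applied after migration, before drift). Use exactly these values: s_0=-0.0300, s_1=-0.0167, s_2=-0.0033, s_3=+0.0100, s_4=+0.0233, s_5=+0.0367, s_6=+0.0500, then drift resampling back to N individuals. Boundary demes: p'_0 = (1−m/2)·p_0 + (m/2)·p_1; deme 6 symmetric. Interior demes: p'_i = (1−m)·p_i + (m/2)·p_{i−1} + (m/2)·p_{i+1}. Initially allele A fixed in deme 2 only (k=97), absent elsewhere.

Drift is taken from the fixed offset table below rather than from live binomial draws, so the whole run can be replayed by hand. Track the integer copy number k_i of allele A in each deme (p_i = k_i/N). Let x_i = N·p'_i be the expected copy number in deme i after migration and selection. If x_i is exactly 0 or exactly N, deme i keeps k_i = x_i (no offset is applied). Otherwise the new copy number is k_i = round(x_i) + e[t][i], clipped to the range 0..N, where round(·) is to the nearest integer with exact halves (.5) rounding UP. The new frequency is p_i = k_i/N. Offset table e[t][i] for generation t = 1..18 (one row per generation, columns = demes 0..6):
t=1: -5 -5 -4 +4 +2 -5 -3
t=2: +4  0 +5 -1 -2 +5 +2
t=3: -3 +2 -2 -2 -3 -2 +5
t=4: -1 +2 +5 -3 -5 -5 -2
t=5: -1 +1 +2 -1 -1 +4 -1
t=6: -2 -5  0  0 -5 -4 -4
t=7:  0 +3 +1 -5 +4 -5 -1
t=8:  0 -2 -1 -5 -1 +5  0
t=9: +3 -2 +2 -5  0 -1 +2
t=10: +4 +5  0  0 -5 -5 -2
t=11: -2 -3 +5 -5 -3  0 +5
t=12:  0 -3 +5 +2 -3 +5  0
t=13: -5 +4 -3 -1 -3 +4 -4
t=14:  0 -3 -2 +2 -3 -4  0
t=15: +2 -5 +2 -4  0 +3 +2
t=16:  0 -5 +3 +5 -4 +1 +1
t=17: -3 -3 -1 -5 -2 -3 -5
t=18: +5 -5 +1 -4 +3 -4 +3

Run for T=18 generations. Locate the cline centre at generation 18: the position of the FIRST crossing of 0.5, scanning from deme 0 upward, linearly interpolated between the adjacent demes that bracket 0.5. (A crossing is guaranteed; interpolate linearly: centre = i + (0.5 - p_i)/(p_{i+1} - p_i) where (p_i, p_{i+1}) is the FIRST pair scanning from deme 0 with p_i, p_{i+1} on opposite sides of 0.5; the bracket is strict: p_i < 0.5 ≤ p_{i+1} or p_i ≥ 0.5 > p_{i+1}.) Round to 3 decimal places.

t=0: k=[0 0 97 0 0 0 0]
t=1: x=[0.0000 0.9540 95.0537 0.9796 0.0000 0.0000 0.0000] k=[0 0 91 5 0 0 0]
t=2: x=[0.0000 0.8949 89.2063 5.8646 0.0512 0.0000 0.0000] k=[0 1 94 5 0 0 0]
t=3: x=[0.0097 1.8886 92.1648 5.8949 0.0512 0.0000 0.0000] k=[0 4 90 4 0 0 0]
t=4: x=[0.0388 4.7434 88.2537 4.8658 0.0409 0.0000 0.0000] k=[0 7 93 2 0 0 0]
t=5: x=[0.0679 7.6702 91.2120 2.9180 0.0205 0.0000 0.0000] k=[0 9 93 2 0 0 0]
t=6: x=[0.0873 9.6033 91.2321 2.9180 0.0205 0.0000 0.0000] k=[0 5 91 3 0 0 0]
t=7: x=[0.0485 5.7187 89.2364 3.8870 0.0307 0.0000 0.0000] k=[0 9 90 0 4 0 0]
t=8: x=[0.0873 9.5737 88.2638 0.9493 4.0076 0.0415 0.0000] k=[0 8 87 0 3 5 0]
t=9: x=[0.0776 8.5774 85.3060 0.9089 3.0575 5.1014 0.0525] k=[3 7 87 0 3 4 2]
t=10: x=[2.9516 7.6406 85.2960 0.9089 3.0473 4.1095 2.1188] k=[7 13 85 1 0 0 0]
t=11: x=[6.8632 13.4635 83.4014 1.8480 0.0102 0.0000 0.0000] k=[5 10 88 0 0 0 0]
t=12: x=[4.9062 10.5703 86.3086 0.8887 0.0000 0.0000 0.0000] k=[5 8 91 3 0 0 0]
t=13: x=[4.8867 8.6662 89.2665 3.8870 0.0307 0.0000 0.0000] k=[0 13 86 3 0 0 0]
t=14: x=[0.1261 13.4043 84.4038 3.8365 0.0307 0.0000 0.0000] k=[0 10 82 6 0 0 0]
t=15: x=[0.0970 10.4618 80.4747 6.7623 0.0614 0.0000 0.0000] k=[2 5 82 3 0 0 0]
t=16: x=[1.9703 5.6497 80.3946 3.7961 0.0307 0.0000 0.0000] k=[2 1 83 9 0 0 0]
t=17: x=[1.9315 1.8000 81.3968 9.7368 0.0921 0.0000 0.0000] k=[0 0 80 5 0 0 0]
t=18: x=[0.0000 0.7867 78.4004 5.7536 0.0512 0.0000 0.0000] k=[0 0 79 2 3 0 0]

1.614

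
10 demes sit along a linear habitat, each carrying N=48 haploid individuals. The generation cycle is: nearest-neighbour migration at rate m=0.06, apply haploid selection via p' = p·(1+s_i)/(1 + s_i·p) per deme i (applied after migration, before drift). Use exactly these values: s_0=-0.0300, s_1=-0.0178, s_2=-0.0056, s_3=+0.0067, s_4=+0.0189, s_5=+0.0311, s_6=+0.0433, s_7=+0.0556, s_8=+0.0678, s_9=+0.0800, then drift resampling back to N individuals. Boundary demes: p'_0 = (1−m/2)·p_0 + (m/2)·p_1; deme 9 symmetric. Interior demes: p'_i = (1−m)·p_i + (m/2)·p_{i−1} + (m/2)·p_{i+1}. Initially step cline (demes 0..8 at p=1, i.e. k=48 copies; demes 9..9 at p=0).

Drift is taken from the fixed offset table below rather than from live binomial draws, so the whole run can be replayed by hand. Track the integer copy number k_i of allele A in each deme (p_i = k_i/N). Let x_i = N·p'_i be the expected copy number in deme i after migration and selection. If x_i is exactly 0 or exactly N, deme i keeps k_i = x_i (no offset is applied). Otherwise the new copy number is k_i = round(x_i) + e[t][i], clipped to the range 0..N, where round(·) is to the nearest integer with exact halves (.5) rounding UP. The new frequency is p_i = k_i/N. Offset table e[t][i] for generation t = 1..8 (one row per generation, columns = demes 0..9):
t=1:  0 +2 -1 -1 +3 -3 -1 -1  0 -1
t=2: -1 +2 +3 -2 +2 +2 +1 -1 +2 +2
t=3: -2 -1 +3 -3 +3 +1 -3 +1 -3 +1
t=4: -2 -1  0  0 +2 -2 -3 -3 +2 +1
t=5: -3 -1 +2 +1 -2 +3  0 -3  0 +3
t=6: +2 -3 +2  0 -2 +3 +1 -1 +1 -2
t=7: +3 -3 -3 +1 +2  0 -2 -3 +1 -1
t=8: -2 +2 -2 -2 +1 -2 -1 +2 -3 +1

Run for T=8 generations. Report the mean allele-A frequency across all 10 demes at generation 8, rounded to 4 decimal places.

t=0: k=[48 48 48 48 48 48 48 48 48 0]
t=1: x=[48.0000 48.0000 48.0000 48.0000 48.0000 48.0000 48.0000 48.0000 46.6489 1.5515] k=[48 48 48 48 48 48 48 48 47 1]
t=2: x=[48.0000 48.0000 48.0000 48.0000 48.0000 48.0000 48.0000 47.9716 45.7924 2.5602] k=[48 48 48 48 48 48 48 47 48 5]
t=3: x=[48.0000 48.0000 48.0000 48.0000 48.0000 48.0000 47.9712 47.1086 46.7617 6.7227] k=[48 48 48 48 48 48 45 48 44 8]
t=4: x=[48.0000 48.0000 48.0000 48.0000 48.0000 47.9127 45.2904 47.8010 43.3243 9.6602] k=[48 48 48 48 48 46 42 45 45 11]
t=5: x=[48.0000 48.0000 48.0000 48.0000 47.9411 45.9995 42.4224 45.0628 44.2151 12.7266] k=[48 48 48 48 46 48 42 42 44 16]
t=6: x=[48.0000 48.0000 48.0000 47.9404 46.1535 47.7672 42.3933 42.3359 43.3812 17.6907] k=[48 48 48 48 44 48 43 41 44 16]
t=7: x=[48.0000 48.0000 48.0000 47.8808 44.3044 47.7381 43.2737 41.4617 43.3527 17.6907] k=[48 48 48 48 46 48 41 38 44 17]
t=8: x=[48.0000 48.0000 48.0000 47.9404 46.1535 47.7381 41.3661 38.6830 43.2958 18.6803] k=[48 48 48 46 47 46 40 41 40 20]

0.8833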